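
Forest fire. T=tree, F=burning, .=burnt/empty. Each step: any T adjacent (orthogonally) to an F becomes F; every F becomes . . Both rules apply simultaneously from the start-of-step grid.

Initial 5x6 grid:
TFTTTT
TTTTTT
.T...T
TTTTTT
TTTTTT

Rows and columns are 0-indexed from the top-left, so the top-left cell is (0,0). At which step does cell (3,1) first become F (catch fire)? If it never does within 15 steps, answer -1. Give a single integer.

Step 1: cell (3,1)='T' (+3 fires, +1 burnt)
Step 2: cell (3,1)='T' (+4 fires, +3 burnt)
Step 3: cell (3,1)='F' (+3 fires, +4 burnt)
  -> target ignites at step 3
Step 4: cell (3,1)='.' (+5 fires, +3 burnt)
Step 5: cell (3,1)='.' (+4 fires, +5 burnt)
Step 6: cell (3,1)='.' (+3 fires, +4 burnt)
Step 7: cell (3,1)='.' (+2 fires, +3 burnt)
Step 8: cell (3,1)='.' (+1 fires, +2 burnt)
Step 9: cell (3,1)='.' (+0 fires, +1 burnt)
  fire out at step 9

3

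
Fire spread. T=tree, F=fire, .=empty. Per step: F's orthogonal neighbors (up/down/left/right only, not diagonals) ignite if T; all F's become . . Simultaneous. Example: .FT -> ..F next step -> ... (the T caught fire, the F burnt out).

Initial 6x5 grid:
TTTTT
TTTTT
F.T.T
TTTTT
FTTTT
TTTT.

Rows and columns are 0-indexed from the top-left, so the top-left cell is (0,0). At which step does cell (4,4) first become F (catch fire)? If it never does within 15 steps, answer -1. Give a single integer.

Step 1: cell (4,4)='T' (+4 fires, +2 burnt)
Step 2: cell (4,4)='T' (+5 fires, +4 burnt)
Step 3: cell (4,4)='T' (+5 fires, +5 burnt)
Step 4: cell (4,4)='F' (+6 fires, +5 burnt)
  -> target ignites at step 4
Step 5: cell (4,4)='.' (+3 fires, +6 burnt)
Step 6: cell (4,4)='.' (+2 fires, +3 burnt)
Step 7: cell (4,4)='.' (+0 fires, +2 burnt)
  fire out at step 7

4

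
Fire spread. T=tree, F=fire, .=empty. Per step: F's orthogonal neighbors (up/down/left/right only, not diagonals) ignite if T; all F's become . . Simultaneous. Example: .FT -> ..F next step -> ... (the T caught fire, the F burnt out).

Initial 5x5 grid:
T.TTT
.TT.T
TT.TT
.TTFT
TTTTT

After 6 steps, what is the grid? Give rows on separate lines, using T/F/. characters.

Step 1: 4 trees catch fire, 1 burn out
  T.TTT
  .TT.T
  TT.FT
  .TF.F
  TTTFT
Step 2: 4 trees catch fire, 4 burn out
  T.TTT
  .TT.T
  TT..F
  .F...
  TTF.F
Step 3: 3 trees catch fire, 4 burn out
  T.TTT
  .TT.F
  TF...
  .....
  TF...
Step 4: 4 trees catch fire, 3 burn out
  T.TTF
  .FT..
  F....
  .....
  F....
Step 5: 2 trees catch fire, 4 burn out
  T.TF.
  ..F..
  .....
  .....
  .....
Step 6: 1 trees catch fire, 2 burn out
  T.F..
  .....
  .....
  .....
  .....

T.F..
.....
.....
.....
.....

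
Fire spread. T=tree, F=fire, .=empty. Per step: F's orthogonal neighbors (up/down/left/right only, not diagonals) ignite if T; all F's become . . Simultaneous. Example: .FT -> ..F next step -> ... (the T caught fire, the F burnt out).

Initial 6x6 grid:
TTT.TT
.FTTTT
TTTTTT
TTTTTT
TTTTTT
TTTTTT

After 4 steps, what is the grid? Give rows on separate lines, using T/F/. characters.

Step 1: 3 trees catch fire, 1 burn out
  TFT.TT
  ..FTTT
  TFTTTT
  TTTTTT
  TTTTTT
  TTTTTT
Step 2: 6 trees catch fire, 3 burn out
  F.F.TT
  ...FTT
  F.FTTT
  TFTTTT
  TTTTTT
  TTTTTT
Step 3: 5 trees catch fire, 6 burn out
  ....TT
  ....FT
  ...FTT
  F.FTTT
  TFTTTT
  TTTTTT
Step 4: 7 trees catch fire, 5 burn out
  ....FT
  .....F
  ....FT
  ...FTT
  F.FTTT
  TFTTTT

....FT
.....F
....FT
...FTT
F.FTTT
TFTTTT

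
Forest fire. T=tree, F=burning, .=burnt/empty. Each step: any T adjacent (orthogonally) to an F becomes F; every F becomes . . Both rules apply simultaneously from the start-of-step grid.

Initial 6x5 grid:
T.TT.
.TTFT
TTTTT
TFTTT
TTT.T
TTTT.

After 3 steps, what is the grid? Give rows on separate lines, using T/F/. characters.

Step 1: 8 trees catch fire, 2 burn out
  T.TF.
  .TF.F
  TFTFT
  F.FTT
  TFT.T
  TTTT.
Step 2: 9 trees catch fire, 8 burn out
  T.F..
  .F...
  F.F.F
  ...FT
  F.F.T
  TFTT.
Step 3: 3 trees catch fire, 9 burn out
  T....
  .....
  .....
  ....F
  ....T
  F.FT.

T....
.....
.....
....F
....T
F.FT.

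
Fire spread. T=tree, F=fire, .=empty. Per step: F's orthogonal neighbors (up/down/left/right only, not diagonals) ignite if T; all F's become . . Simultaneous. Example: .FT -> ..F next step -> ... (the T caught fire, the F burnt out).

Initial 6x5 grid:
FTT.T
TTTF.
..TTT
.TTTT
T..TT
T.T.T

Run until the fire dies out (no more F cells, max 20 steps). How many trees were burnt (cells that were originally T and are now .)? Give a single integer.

Step 1: +4 fires, +2 burnt (F count now 4)
Step 2: +5 fires, +4 burnt (F count now 5)
Step 3: +3 fires, +5 burnt (F count now 3)
Step 4: +2 fires, +3 burnt (F count now 2)
Step 5: +1 fires, +2 burnt (F count now 1)
Step 6: +0 fires, +1 burnt (F count now 0)
Fire out after step 6
Initially T: 19, now '.': 26
Total burnt (originally-T cells now '.'): 15

Answer: 15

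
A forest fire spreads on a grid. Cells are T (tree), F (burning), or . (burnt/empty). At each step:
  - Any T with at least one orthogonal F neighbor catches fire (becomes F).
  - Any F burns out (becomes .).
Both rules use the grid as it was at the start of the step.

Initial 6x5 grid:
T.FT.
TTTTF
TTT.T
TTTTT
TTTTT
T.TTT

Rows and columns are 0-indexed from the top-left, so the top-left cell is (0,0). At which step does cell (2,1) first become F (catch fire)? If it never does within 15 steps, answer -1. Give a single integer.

Step 1: cell (2,1)='T' (+4 fires, +2 burnt)
Step 2: cell (2,1)='T' (+3 fires, +4 burnt)
Step 3: cell (2,1)='F' (+5 fires, +3 burnt)
  -> target ignites at step 3
Step 4: cell (2,1)='.' (+6 fires, +5 burnt)
Step 5: cell (2,1)='.' (+4 fires, +6 burnt)
Step 6: cell (2,1)='.' (+1 fires, +4 burnt)
Step 7: cell (2,1)='.' (+1 fires, +1 burnt)
Step 8: cell (2,1)='.' (+0 fires, +1 burnt)
  fire out at step 8

3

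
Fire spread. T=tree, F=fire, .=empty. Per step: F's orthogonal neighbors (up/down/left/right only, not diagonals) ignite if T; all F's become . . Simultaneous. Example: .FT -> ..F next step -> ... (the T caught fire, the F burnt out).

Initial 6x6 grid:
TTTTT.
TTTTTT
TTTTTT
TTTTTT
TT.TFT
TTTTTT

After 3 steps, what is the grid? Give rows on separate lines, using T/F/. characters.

Step 1: 4 trees catch fire, 1 burn out
  TTTTT.
  TTTTTT
  TTTTTT
  TTTTFT
  TT.F.F
  TTTTFT
Step 2: 5 trees catch fire, 4 burn out
  TTTTT.
  TTTTTT
  TTTTFT
  TTTF.F
  TT....
  TTTF.F
Step 3: 5 trees catch fire, 5 burn out
  TTTTT.
  TTTTFT
  TTTF.F
  TTF...
  TT....
  TTF...

TTTTT.
TTTTFT
TTTF.F
TTF...
TT....
TTF...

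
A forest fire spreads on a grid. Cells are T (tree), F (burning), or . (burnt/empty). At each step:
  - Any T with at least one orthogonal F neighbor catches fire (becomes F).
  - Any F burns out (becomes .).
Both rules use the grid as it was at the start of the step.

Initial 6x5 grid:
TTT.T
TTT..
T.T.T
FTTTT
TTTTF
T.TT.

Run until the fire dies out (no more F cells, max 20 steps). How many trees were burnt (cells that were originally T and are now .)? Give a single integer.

Answer: 20

Derivation:
Step 1: +5 fires, +2 burnt (F count now 5)
Step 2: +8 fires, +5 burnt (F count now 8)
Step 3: +4 fires, +8 burnt (F count now 4)
Step 4: +2 fires, +4 burnt (F count now 2)
Step 5: +1 fires, +2 burnt (F count now 1)
Step 6: +0 fires, +1 burnt (F count now 0)
Fire out after step 6
Initially T: 21, now '.': 29
Total burnt (originally-T cells now '.'): 20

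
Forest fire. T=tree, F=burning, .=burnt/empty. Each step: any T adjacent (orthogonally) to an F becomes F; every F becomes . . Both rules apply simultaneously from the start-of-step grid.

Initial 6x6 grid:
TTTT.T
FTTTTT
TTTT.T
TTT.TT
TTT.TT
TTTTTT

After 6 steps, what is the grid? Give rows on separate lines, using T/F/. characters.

Step 1: 3 trees catch fire, 1 burn out
  FTTT.T
  .FTTTT
  FTTT.T
  TTT.TT
  TTT.TT
  TTTTTT
Step 2: 4 trees catch fire, 3 burn out
  .FTT.T
  ..FTTT
  .FTT.T
  FTT.TT
  TTT.TT
  TTTTTT
Step 3: 5 trees catch fire, 4 burn out
  ..FT.T
  ...FTT
  ..FT.T
  .FT.TT
  FTT.TT
  TTTTTT
Step 4: 6 trees catch fire, 5 burn out
  ...F.T
  ....FT
  ...F.T
  ..F.TT
  .FT.TT
  FTTTTT
Step 5: 3 trees catch fire, 6 burn out
  .....T
  .....F
  .....T
  ....TT
  ..F.TT
  .FTTTT
Step 6: 3 trees catch fire, 3 burn out
  .....F
  ......
  .....F
  ....TT
  ....TT
  ..FTTT

.....F
......
.....F
....TT
....TT
..FTTT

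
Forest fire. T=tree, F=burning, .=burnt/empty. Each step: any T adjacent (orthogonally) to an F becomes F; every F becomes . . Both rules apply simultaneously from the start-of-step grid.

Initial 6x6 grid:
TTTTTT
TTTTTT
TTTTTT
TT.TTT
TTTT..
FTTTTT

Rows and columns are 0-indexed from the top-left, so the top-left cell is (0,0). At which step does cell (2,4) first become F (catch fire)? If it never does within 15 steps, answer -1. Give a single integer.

Step 1: cell (2,4)='T' (+2 fires, +1 burnt)
Step 2: cell (2,4)='T' (+3 fires, +2 burnt)
Step 3: cell (2,4)='T' (+4 fires, +3 burnt)
Step 4: cell (2,4)='T' (+4 fires, +4 burnt)
Step 5: cell (2,4)='T' (+5 fires, +4 burnt)
Step 6: cell (2,4)='T' (+4 fires, +5 burnt)
Step 7: cell (2,4)='F' (+4 fires, +4 burnt)
  -> target ignites at step 7
Step 8: cell (2,4)='.' (+3 fires, +4 burnt)
Step 9: cell (2,4)='.' (+2 fires, +3 burnt)
Step 10: cell (2,4)='.' (+1 fires, +2 burnt)
Step 11: cell (2,4)='.' (+0 fires, +1 burnt)
  fire out at step 11

7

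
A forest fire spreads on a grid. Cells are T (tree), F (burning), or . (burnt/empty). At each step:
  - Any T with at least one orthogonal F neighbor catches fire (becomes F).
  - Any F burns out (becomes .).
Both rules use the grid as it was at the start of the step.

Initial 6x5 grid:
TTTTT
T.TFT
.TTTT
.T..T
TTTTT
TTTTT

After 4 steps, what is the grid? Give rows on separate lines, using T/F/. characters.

Step 1: 4 trees catch fire, 1 burn out
  TTTFT
  T.F.F
  .TTFT
  .T..T
  TTTTT
  TTTTT
Step 2: 4 trees catch fire, 4 burn out
  TTF.F
  T....
  .TF.F
  .T..T
  TTTTT
  TTTTT
Step 3: 3 trees catch fire, 4 burn out
  TF...
  T....
  .F...
  .T..F
  TTTTT
  TTTTT
Step 4: 3 trees catch fire, 3 burn out
  F....
  T....
  .....
  .F...
  TTTTF
  TTTTT

F....
T....
.....
.F...
TTTTF
TTTTT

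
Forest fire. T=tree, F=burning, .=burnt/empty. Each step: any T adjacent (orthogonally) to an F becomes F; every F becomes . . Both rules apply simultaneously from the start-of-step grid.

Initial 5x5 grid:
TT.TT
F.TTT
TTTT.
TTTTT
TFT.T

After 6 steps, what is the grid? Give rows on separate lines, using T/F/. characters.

Step 1: 5 trees catch fire, 2 burn out
  FT.TT
  ..TTT
  FTTT.
  TFTTT
  F.F.T
Step 2: 4 trees catch fire, 5 burn out
  .F.TT
  ..TTT
  .FTT.
  F.FTT
  ....T
Step 3: 2 trees catch fire, 4 burn out
  ...TT
  ..TTT
  ..FT.
  ...FT
  ....T
Step 4: 3 trees catch fire, 2 burn out
  ...TT
  ..FTT
  ...F.
  ....F
  ....T
Step 5: 2 trees catch fire, 3 burn out
  ...TT
  ...FT
  .....
  .....
  ....F
Step 6: 2 trees catch fire, 2 burn out
  ...FT
  ....F
  .....
  .....
  .....

...FT
....F
.....
.....
.....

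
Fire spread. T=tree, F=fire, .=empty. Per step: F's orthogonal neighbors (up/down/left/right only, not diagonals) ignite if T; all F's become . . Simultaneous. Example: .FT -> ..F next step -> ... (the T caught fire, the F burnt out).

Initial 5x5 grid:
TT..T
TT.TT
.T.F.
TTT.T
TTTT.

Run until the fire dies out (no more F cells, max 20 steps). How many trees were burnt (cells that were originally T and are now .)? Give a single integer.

Step 1: +1 fires, +1 burnt (F count now 1)
Step 2: +1 fires, +1 burnt (F count now 1)
Step 3: +1 fires, +1 burnt (F count now 1)
Step 4: +0 fires, +1 burnt (F count now 0)
Fire out after step 4
Initially T: 16, now '.': 12
Total burnt (originally-T cells now '.'): 3

Answer: 3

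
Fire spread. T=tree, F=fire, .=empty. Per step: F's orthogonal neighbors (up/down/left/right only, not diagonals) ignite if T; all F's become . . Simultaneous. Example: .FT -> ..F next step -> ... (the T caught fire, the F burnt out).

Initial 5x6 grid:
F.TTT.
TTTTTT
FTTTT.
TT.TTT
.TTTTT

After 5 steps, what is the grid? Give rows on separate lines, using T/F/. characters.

Step 1: 3 trees catch fire, 2 burn out
  ..TTT.
  FTTTTT
  .FTTT.
  FT.TTT
  .TTTTT
Step 2: 3 trees catch fire, 3 burn out
  ..TTT.
  .FTTTT
  ..FTT.
  .F.TTT
  .TTTTT
Step 3: 3 trees catch fire, 3 burn out
  ..TTT.
  ..FTTT
  ...FT.
  ...TTT
  .FTTTT
Step 4: 5 trees catch fire, 3 burn out
  ..FTT.
  ...FTT
  ....F.
  ...FTT
  ..FTTT
Step 5: 4 trees catch fire, 5 burn out
  ...FT.
  ....FT
  ......
  ....FT
  ...FTT

...FT.
....FT
......
....FT
...FTT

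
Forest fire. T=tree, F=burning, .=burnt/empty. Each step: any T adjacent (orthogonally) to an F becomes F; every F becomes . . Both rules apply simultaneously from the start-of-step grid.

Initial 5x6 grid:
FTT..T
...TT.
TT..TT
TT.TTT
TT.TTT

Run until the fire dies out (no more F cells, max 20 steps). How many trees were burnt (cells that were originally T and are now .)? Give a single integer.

Answer: 2

Derivation:
Step 1: +1 fires, +1 burnt (F count now 1)
Step 2: +1 fires, +1 burnt (F count now 1)
Step 3: +0 fires, +1 burnt (F count now 0)
Fire out after step 3
Initially T: 19, now '.': 13
Total burnt (originally-T cells now '.'): 2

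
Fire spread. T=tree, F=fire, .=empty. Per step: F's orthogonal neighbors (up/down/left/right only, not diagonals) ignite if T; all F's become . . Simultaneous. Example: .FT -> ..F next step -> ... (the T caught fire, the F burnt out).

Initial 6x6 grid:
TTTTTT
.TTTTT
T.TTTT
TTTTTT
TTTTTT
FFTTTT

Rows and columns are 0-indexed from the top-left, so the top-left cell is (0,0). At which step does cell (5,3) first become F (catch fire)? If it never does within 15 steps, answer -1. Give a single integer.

Step 1: cell (5,3)='T' (+3 fires, +2 burnt)
Step 2: cell (5,3)='F' (+4 fires, +3 burnt)
  -> target ignites at step 2
Step 3: cell (5,3)='.' (+4 fires, +4 burnt)
Step 4: cell (5,3)='.' (+4 fires, +4 burnt)
Step 5: cell (5,3)='.' (+4 fires, +4 burnt)
Step 6: cell (5,3)='.' (+5 fires, +4 burnt)
Step 7: cell (5,3)='.' (+4 fires, +5 burnt)
Step 8: cell (5,3)='.' (+3 fires, +4 burnt)
Step 9: cell (5,3)='.' (+1 fires, +3 burnt)
Step 10: cell (5,3)='.' (+0 fires, +1 burnt)
  fire out at step 10

2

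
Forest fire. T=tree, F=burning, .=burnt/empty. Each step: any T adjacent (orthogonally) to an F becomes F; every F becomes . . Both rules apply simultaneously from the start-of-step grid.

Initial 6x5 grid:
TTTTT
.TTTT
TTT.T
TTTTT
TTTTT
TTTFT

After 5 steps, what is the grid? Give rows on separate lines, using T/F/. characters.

Step 1: 3 trees catch fire, 1 burn out
  TTTTT
  .TTTT
  TTT.T
  TTTTT
  TTTFT
  TTF.F
Step 2: 4 trees catch fire, 3 burn out
  TTTTT
  .TTTT
  TTT.T
  TTTFT
  TTF.F
  TF...
Step 3: 4 trees catch fire, 4 burn out
  TTTTT
  .TTTT
  TTT.T
  TTF.F
  TF...
  F....
Step 4: 4 trees catch fire, 4 burn out
  TTTTT
  .TTTT
  TTF.F
  TF...
  F....
  .....
Step 5: 4 trees catch fire, 4 burn out
  TTTTT
  .TFTF
  TF...
  F....
  .....
  .....

TTTTT
.TFTF
TF...
F....
.....
.....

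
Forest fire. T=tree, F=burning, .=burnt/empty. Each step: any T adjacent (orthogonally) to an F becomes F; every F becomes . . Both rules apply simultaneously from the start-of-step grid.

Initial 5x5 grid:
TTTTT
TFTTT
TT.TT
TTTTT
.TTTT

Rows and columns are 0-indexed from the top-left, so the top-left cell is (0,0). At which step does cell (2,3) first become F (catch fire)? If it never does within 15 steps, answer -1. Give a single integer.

Step 1: cell (2,3)='T' (+4 fires, +1 burnt)
Step 2: cell (2,3)='T' (+5 fires, +4 burnt)
Step 3: cell (2,3)='F' (+6 fires, +5 burnt)
  -> target ignites at step 3
Step 4: cell (2,3)='.' (+4 fires, +6 burnt)
Step 5: cell (2,3)='.' (+2 fires, +4 burnt)
Step 6: cell (2,3)='.' (+1 fires, +2 burnt)
Step 7: cell (2,3)='.' (+0 fires, +1 burnt)
  fire out at step 7

3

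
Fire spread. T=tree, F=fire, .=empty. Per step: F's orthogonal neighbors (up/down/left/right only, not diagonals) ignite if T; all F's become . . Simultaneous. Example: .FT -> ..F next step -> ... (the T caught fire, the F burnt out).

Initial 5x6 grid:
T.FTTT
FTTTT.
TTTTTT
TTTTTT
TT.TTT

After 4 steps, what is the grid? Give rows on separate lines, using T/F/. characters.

Step 1: 5 trees catch fire, 2 burn out
  F..FTT
  .FFTT.
  FTTTTT
  TTTTTT
  TT.TTT
Step 2: 5 trees catch fire, 5 burn out
  ....FT
  ...FT.
  .FFTTT
  FTTTTT
  TT.TTT
Step 3: 6 trees catch fire, 5 burn out
  .....F
  ....F.
  ...FTT
  .FFTTT
  FT.TTT
Step 4: 3 trees catch fire, 6 burn out
  ......
  ......
  ....FT
  ...FTT
  .F.TTT

......
......
....FT
...FTT
.F.TTT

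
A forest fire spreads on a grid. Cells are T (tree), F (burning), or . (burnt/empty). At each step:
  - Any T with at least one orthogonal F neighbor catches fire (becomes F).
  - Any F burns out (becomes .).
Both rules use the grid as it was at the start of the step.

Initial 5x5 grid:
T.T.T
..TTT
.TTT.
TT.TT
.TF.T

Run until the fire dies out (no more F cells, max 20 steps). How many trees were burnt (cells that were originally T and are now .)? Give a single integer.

Step 1: +1 fires, +1 burnt (F count now 1)
Step 2: +1 fires, +1 burnt (F count now 1)
Step 3: +2 fires, +1 burnt (F count now 2)
Step 4: +1 fires, +2 burnt (F count now 1)
Step 5: +2 fires, +1 burnt (F count now 2)
Step 6: +3 fires, +2 burnt (F count now 3)
Step 7: +2 fires, +3 burnt (F count now 2)
Step 8: +2 fires, +2 burnt (F count now 2)
Step 9: +0 fires, +2 burnt (F count now 0)
Fire out after step 9
Initially T: 15, now '.': 24
Total burnt (originally-T cells now '.'): 14

Answer: 14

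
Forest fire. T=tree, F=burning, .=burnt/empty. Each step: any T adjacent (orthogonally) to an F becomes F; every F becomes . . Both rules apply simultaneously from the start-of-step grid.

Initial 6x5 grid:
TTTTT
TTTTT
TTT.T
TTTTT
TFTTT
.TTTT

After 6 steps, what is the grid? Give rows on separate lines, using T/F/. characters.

Step 1: 4 trees catch fire, 1 burn out
  TTTTT
  TTTTT
  TTT.T
  TFTTT
  F.FTT
  .FTTT
Step 2: 5 trees catch fire, 4 burn out
  TTTTT
  TTTTT
  TFT.T
  F.FTT
  ...FT
  ..FTT
Step 3: 6 trees catch fire, 5 burn out
  TTTTT
  TFTTT
  F.F.T
  ...FT
  ....F
  ...FT
Step 4: 5 trees catch fire, 6 burn out
  TFTTT
  F.FTT
  ....T
  ....F
  .....
  ....F
Step 5: 4 trees catch fire, 5 burn out
  F.FTT
  ...FT
  ....F
  .....
  .....
  .....
Step 6: 2 trees catch fire, 4 burn out
  ...FT
  ....F
  .....
  .....
  .....
  .....

...FT
....F
.....
.....
.....
.....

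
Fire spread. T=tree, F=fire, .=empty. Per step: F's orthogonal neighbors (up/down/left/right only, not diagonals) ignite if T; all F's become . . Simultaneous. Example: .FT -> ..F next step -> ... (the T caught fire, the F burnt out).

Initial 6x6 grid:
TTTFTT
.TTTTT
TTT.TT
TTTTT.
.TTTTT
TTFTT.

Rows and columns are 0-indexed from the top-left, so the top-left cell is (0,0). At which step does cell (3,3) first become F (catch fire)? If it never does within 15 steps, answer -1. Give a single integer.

Step 1: cell (3,3)='T' (+6 fires, +2 burnt)
Step 2: cell (3,3)='T' (+9 fires, +6 burnt)
Step 3: cell (3,3)='F' (+8 fires, +9 burnt)
  -> target ignites at step 3
Step 4: cell (3,3)='.' (+5 fires, +8 burnt)
Step 5: cell (3,3)='.' (+1 fires, +5 burnt)
Step 6: cell (3,3)='.' (+0 fires, +1 burnt)
  fire out at step 6

3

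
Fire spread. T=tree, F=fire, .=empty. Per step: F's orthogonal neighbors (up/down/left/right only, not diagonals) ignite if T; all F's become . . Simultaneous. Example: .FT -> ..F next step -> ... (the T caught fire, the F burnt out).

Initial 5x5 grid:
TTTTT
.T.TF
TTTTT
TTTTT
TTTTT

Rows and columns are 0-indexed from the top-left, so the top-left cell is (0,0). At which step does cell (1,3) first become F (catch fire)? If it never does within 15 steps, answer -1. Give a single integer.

Step 1: cell (1,3)='F' (+3 fires, +1 burnt)
  -> target ignites at step 1
Step 2: cell (1,3)='.' (+3 fires, +3 burnt)
Step 3: cell (1,3)='.' (+4 fires, +3 burnt)
Step 4: cell (1,3)='.' (+4 fires, +4 burnt)
Step 5: cell (1,3)='.' (+5 fires, +4 burnt)
Step 6: cell (1,3)='.' (+2 fires, +5 burnt)
Step 7: cell (1,3)='.' (+1 fires, +2 burnt)
Step 8: cell (1,3)='.' (+0 fires, +1 burnt)
  fire out at step 8

1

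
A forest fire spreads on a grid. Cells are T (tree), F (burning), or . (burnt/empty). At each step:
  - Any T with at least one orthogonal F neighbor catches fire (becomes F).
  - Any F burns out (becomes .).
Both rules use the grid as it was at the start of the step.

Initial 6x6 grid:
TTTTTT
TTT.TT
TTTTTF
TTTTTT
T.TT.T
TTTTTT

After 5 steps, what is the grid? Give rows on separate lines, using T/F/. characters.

Step 1: 3 trees catch fire, 1 burn out
  TTTTTT
  TTT.TF
  TTTTF.
  TTTTTF
  T.TT.T
  TTTTTT
Step 2: 5 trees catch fire, 3 burn out
  TTTTTF
  TTT.F.
  TTTF..
  TTTTF.
  T.TT.F
  TTTTTT
Step 3: 4 trees catch fire, 5 burn out
  TTTTF.
  TTT...
  TTF...
  TTTF..
  T.TT..
  TTTTTF
Step 4: 6 trees catch fire, 4 burn out
  TTTF..
  TTF...
  TF....
  TTF...
  T.TF..
  TTTTF.
Step 5: 6 trees catch fire, 6 burn out
  TTF...
  TF....
  F.....
  TF....
  T.F...
  TTTF..

TTF...
TF....
F.....
TF....
T.F...
TTTF..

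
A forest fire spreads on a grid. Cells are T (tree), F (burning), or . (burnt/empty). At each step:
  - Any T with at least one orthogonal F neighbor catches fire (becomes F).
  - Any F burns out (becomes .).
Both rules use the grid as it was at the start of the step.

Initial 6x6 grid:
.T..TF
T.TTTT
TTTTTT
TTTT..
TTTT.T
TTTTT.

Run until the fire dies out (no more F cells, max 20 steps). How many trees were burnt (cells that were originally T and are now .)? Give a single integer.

Answer: 25

Derivation:
Step 1: +2 fires, +1 burnt (F count now 2)
Step 2: +2 fires, +2 burnt (F count now 2)
Step 3: +2 fires, +2 burnt (F count now 2)
Step 4: +2 fires, +2 burnt (F count now 2)
Step 5: +2 fires, +2 burnt (F count now 2)
Step 6: +3 fires, +2 burnt (F count now 3)
Step 7: +4 fires, +3 burnt (F count now 4)
Step 8: +5 fires, +4 burnt (F count now 5)
Step 9: +2 fires, +5 burnt (F count now 2)
Step 10: +1 fires, +2 burnt (F count now 1)
Step 11: +0 fires, +1 burnt (F count now 0)
Fire out after step 11
Initially T: 27, now '.': 34
Total burnt (originally-T cells now '.'): 25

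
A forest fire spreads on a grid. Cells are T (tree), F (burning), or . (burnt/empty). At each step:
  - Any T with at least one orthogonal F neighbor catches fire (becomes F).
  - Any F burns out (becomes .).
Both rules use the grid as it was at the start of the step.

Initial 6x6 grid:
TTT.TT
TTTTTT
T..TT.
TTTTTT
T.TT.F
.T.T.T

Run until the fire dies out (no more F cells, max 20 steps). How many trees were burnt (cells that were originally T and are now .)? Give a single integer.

Answer: 25

Derivation:
Step 1: +2 fires, +1 burnt (F count now 2)
Step 2: +1 fires, +2 burnt (F count now 1)
Step 3: +2 fires, +1 burnt (F count now 2)
Step 4: +4 fires, +2 burnt (F count now 4)
Step 5: +6 fires, +4 burnt (F count now 6)
Step 6: +3 fires, +6 burnt (F count now 3)
Step 7: +4 fires, +3 burnt (F count now 4)
Step 8: +2 fires, +4 burnt (F count now 2)
Step 9: +1 fires, +2 burnt (F count now 1)
Step 10: +0 fires, +1 burnt (F count now 0)
Fire out after step 10
Initially T: 26, now '.': 35
Total burnt (originally-T cells now '.'): 25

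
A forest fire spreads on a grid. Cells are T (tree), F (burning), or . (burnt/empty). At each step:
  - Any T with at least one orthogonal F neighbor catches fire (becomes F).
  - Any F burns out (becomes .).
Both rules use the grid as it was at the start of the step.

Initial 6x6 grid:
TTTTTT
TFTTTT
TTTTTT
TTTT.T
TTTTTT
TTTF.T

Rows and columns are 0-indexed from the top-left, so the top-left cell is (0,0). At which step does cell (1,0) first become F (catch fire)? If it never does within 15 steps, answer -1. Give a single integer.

Step 1: cell (1,0)='F' (+6 fires, +2 burnt)
  -> target ignites at step 1
Step 2: cell (1,0)='.' (+10 fires, +6 burnt)
Step 3: cell (1,0)='.' (+8 fires, +10 burnt)
Step 4: cell (1,0)='.' (+6 fires, +8 burnt)
Step 5: cell (1,0)='.' (+2 fires, +6 burnt)
Step 6: cell (1,0)='.' (+0 fires, +2 burnt)
  fire out at step 6

1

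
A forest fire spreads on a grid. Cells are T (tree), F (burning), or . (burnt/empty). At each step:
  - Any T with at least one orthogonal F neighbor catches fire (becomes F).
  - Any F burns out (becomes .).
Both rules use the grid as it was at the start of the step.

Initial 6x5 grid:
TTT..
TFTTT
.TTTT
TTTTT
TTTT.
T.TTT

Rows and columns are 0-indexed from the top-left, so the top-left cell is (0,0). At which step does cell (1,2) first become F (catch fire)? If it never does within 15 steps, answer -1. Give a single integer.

Step 1: cell (1,2)='F' (+4 fires, +1 burnt)
  -> target ignites at step 1
Step 2: cell (1,2)='.' (+5 fires, +4 burnt)
Step 3: cell (1,2)='.' (+5 fires, +5 burnt)
Step 4: cell (1,2)='.' (+4 fires, +5 burnt)
Step 5: cell (1,2)='.' (+4 fires, +4 burnt)
Step 6: cell (1,2)='.' (+1 fires, +4 burnt)
Step 7: cell (1,2)='.' (+1 fires, +1 burnt)
Step 8: cell (1,2)='.' (+0 fires, +1 burnt)
  fire out at step 8

1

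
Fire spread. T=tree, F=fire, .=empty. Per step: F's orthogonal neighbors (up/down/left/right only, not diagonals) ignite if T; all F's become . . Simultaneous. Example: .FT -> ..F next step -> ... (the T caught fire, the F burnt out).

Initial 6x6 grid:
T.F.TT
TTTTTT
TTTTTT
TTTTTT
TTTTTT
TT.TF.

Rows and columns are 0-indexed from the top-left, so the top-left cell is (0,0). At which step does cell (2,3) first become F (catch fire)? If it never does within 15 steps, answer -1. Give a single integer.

Step 1: cell (2,3)='T' (+3 fires, +2 burnt)
Step 2: cell (2,3)='T' (+6 fires, +3 burnt)
Step 3: cell (2,3)='F' (+9 fires, +6 burnt)
  -> target ignites at step 3
Step 4: cell (2,3)='.' (+7 fires, +9 burnt)
Step 5: cell (2,3)='.' (+4 fires, +7 burnt)
Step 6: cell (2,3)='.' (+1 fires, +4 burnt)
Step 7: cell (2,3)='.' (+0 fires, +1 burnt)
  fire out at step 7

3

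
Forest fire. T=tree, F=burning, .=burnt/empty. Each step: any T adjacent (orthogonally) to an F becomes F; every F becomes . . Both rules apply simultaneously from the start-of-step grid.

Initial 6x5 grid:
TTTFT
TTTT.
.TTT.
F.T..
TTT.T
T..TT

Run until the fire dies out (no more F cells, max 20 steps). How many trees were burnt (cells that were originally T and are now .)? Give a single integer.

Step 1: +4 fires, +2 burnt (F count now 4)
Step 2: +5 fires, +4 burnt (F count now 5)
Step 3: +4 fires, +5 burnt (F count now 4)
Step 4: +3 fires, +4 burnt (F count now 3)
Step 5: +0 fires, +3 burnt (F count now 0)
Fire out after step 5
Initially T: 19, now '.': 27
Total burnt (originally-T cells now '.'): 16

Answer: 16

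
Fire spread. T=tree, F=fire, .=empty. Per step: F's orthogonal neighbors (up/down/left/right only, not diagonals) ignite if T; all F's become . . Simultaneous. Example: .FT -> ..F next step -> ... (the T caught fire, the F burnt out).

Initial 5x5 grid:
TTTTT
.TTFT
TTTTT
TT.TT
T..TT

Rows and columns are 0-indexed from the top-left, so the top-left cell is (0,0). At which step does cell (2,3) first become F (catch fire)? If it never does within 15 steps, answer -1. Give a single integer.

Step 1: cell (2,3)='F' (+4 fires, +1 burnt)
  -> target ignites at step 1
Step 2: cell (2,3)='.' (+6 fires, +4 burnt)
Step 3: cell (2,3)='.' (+4 fires, +6 burnt)
Step 4: cell (2,3)='.' (+4 fires, +4 burnt)
Step 5: cell (2,3)='.' (+1 fires, +4 burnt)
Step 6: cell (2,3)='.' (+1 fires, +1 burnt)
Step 7: cell (2,3)='.' (+0 fires, +1 burnt)
  fire out at step 7

1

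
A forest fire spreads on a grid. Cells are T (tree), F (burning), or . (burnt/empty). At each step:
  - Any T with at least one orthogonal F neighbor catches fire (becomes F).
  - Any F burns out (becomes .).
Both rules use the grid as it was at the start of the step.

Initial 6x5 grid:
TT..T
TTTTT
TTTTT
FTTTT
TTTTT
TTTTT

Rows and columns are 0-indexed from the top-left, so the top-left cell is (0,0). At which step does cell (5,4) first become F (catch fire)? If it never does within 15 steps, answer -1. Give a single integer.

Step 1: cell (5,4)='T' (+3 fires, +1 burnt)
Step 2: cell (5,4)='T' (+5 fires, +3 burnt)
Step 3: cell (5,4)='T' (+6 fires, +5 burnt)
Step 4: cell (5,4)='T' (+6 fires, +6 burnt)
Step 5: cell (5,4)='T' (+4 fires, +6 burnt)
Step 6: cell (5,4)='F' (+2 fires, +4 burnt)
  -> target ignites at step 6
Step 7: cell (5,4)='.' (+1 fires, +2 burnt)
Step 8: cell (5,4)='.' (+0 fires, +1 burnt)
  fire out at step 8

6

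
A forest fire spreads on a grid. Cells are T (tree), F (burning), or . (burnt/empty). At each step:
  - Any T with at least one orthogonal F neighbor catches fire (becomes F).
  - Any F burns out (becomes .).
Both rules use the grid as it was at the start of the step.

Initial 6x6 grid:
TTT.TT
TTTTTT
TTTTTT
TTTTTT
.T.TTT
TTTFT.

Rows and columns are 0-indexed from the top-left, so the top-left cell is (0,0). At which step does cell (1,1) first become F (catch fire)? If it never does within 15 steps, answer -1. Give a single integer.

Step 1: cell (1,1)='T' (+3 fires, +1 burnt)
Step 2: cell (1,1)='T' (+3 fires, +3 burnt)
Step 3: cell (1,1)='T' (+6 fires, +3 burnt)
Step 4: cell (1,1)='T' (+5 fires, +6 burnt)
Step 5: cell (1,1)='T' (+5 fires, +5 burnt)
Step 6: cell (1,1)='F' (+5 fires, +5 burnt)
  -> target ignites at step 6
Step 7: cell (1,1)='.' (+3 fires, +5 burnt)
Step 8: cell (1,1)='.' (+1 fires, +3 burnt)
Step 9: cell (1,1)='.' (+0 fires, +1 burnt)
  fire out at step 9

6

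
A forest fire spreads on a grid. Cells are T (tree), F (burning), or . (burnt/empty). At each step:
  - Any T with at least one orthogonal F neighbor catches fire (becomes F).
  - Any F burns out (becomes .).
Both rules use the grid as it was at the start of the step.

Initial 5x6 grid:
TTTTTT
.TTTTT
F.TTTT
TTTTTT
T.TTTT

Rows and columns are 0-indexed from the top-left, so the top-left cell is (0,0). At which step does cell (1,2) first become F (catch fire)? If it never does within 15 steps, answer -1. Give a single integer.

Step 1: cell (1,2)='T' (+1 fires, +1 burnt)
Step 2: cell (1,2)='T' (+2 fires, +1 burnt)
Step 3: cell (1,2)='T' (+1 fires, +2 burnt)
Step 4: cell (1,2)='T' (+3 fires, +1 burnt)
Step 5: cell (1,2)='F' (+4 fires, +3 burnt)
  -> target ignites at step 5
Step 6: cell (1,2)='.' (+6 fires, +4 burnt)
Step 7: cell (1,2)='.' (+5 fires, +6 burnt)
Step 8: cell (1,2)='.' (+3 fires, +5 burnt)
Step 9: cell (1,2)='.' (+1 fires, +3 burnt)
Step 10: cell (1,2)='.' (+0 fires, +1 burnt)
  fire out at step 10

5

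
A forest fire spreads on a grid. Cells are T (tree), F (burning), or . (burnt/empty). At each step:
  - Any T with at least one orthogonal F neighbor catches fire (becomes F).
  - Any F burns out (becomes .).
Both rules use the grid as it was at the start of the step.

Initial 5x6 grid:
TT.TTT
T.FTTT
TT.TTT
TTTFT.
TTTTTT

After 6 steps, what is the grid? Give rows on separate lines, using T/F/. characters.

Step 1: 5 trees catch fire, 2 burn out
  TT.TTT
  T..FTT
  TT.FTT
  TTF.F.
  TTTFTT
Step 2: 6 trees catch fire, 5 burn out
  TT.FTT
  T...FT
  TT..FT
  TF....
  TTF.FT
Step 3: 7 trees catch fire, 6 burn out
  TT..FT
  T....F
  TF...F
  F.....
  TF...F
Step 4: 3 trees catch fire, 7 burn out
  TT...F
  T.....
  F.....
  ......
  F.....
Step 5: 1 trees catch fire, 3 burn out
  TT....
  F.....
  ......
  ......
  ......
Step 6: 1 trees catch fire, 1 burn out
  FT....
  ......
  ......
  ......
  ......

FT....
......
......
......
......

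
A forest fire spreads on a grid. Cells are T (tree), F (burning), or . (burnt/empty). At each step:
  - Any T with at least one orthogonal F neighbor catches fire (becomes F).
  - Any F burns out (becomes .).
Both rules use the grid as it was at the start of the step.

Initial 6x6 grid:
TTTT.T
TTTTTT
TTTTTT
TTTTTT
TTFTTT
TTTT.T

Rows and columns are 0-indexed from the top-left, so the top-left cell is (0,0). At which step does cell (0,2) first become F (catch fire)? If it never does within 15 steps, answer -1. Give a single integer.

Step 1: cell (0,2)='T' (+4 fires, +1 burnt)
Step 2: cell (0,2)='T' (+7 fires, +4 burnt)
Step 3: cell (0,2)='T' (+7 fires, +7 burnt)
Step 4: cell (0,2)='F' (+7 fires, +7 burnt)
  -> target ignites at step 4
Step 5: cell (0,2)='.' (+5 fires, +7 burnt)
Step 6: cell (0,2)='.' (+2 fires, +5 burnt)
Step 7: cell (0,2)='.' (+1 fires, +2 burnt)
Step 8: cell (0,2)='.' (+0 fires, +1 burnt)
  fire out at step 8

4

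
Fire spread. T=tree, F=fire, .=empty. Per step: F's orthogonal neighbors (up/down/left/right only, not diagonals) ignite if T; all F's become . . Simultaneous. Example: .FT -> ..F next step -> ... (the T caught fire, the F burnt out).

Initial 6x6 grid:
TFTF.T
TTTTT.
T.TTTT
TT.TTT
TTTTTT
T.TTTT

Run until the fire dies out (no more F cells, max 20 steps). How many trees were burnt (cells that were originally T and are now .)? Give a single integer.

Step 1: +4 fires, +2 burnt (F count now 4)
Step 2: +4 fires, +4 burnt (F count now 4)
Step 3: +4 fires, +4 burnt (F count now 4)
Step 4: +4 fires, +4 burnt (F count now 4)
Step 5: +6 fires, +4 burnt (F count now 6)
Step 6: +5 fires, +6 burnt (F count now 5)
Step 7: +1 fires, +5 burnt (F count now 1)
Step 8: +0 fires, +1 burnt (F count now 0)
Fire out after step 8
Initially T: 29, now '.': 35
Total burnt (originally-T cells now '.'): 28

Answer: 28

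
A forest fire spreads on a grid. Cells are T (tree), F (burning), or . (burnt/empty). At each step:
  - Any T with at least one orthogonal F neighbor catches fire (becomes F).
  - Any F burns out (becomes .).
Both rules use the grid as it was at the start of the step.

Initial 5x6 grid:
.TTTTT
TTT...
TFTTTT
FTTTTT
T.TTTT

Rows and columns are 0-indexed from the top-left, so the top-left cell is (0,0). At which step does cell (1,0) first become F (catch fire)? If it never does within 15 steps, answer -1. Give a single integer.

Step 1: cell (1,0)='T' (+5 fires, +2 burnt)
Step 2: cell (1,0)='F' (+5 fires, +5 burnt)
  -> target ignites at step 2
Step 3: cell (1,0)='.' (+4 fires, +5 burnt)
Step 4: cell (1,0)='.' (+4 fires, +4 burnt)
Step 5: cell (1,0)='.' (+3 fires, +4 burnt)
Step 6: cell (1,0)='.' (+2 fires, +3 burnt)
Step 7: cell (1,0)='.' (+0 fires, +2 burnt)
  fire out at step 7

2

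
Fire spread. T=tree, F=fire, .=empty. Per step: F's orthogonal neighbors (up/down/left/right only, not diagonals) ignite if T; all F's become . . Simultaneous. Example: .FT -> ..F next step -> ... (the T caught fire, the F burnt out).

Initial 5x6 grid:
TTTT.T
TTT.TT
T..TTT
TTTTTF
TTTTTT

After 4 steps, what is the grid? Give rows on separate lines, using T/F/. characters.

Step 1: 3 trees catch fire, 1 burn out
  TTTT.T
  TTT.TT
  T..TTF
  TTTTF.
  TTTTTF
Step 2: 4 trees catch fire, 3 burn out
  TTTT.T
  TTT.TF
  T..TF.
  TTTF..
  TTTTF.
Step 3: 5 trees catch fire, 4 burn out
  TTTT.F
  TTT.F.
  T..F..
  TTF...
  TTTF..
Step 4: 2 trees catch fire, 5 burn out
  TTTT..
  TTT...
  T.....
  TF....
  TTF...

TTTT..
TTT...
T.....
TF....
TTF...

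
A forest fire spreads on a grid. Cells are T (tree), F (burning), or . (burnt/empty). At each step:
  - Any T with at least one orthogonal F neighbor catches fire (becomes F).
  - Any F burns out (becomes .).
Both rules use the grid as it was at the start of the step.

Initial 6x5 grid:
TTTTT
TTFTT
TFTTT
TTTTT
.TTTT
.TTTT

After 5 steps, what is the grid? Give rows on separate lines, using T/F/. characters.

Step 1: 6 trees catch fire, 2 burn out
  TTFTT
  TF.FT
  F.FTT
  TFTTT
  .TTTT
  .TTTT
Step 2: 8 trees catch fire, 6 burn out
  TF.FT
  F...F
  ...FT
  F.FTT
  .FTTT
  .TTTT
Step 3: 6 trees catch fire, 8 burn out
  F...F
  .....
  ....F
  ...FT
  ..FTT
  .FTTT
Step 4: 3 trees catch fire, 6 burn out
  .....
  .....
  .....
  ....F
  ...FT
  ..FTT
Step 5: 2 trees catch fire, 3 burn out
  .....
  .....
  .....
  .....
  ....F
  ...FT

.....
.....
.....
.....
....F
...FT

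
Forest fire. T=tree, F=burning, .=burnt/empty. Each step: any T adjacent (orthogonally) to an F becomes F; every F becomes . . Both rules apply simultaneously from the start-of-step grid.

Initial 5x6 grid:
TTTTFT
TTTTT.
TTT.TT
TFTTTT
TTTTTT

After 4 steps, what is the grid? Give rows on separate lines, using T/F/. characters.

Step 1: 7 trees catch fire, 2 burn out
  TTTF.F
  TTTTF.
  TFT.TT
  F.FTTT
  TFTTTT
Step 2: 9 trees catch fire, 7 burn out
  TTF...
  TFTF..
  F.F.FT
  ...FTT
  F.FTTT
Step 3: 6 trees catch fire, 9 burn out
  TF....
  F.F...
  .....F
  ....FT
  ...FTT
Step 4: 3 trees catch fire, 6 burn out
  F.....
  ......
  ......
  .....F
  ....FT

F.....
......
......
.....F
....FT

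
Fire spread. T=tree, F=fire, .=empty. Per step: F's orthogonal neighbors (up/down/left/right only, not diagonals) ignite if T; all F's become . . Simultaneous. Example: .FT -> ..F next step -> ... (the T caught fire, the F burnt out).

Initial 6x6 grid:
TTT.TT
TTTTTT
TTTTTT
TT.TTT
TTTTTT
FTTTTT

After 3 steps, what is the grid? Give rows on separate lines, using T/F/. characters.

Step 1: 2 trees catch fire, 1 burn out
  TTT.TT
  TTTTTT
  TTTTTT
  TT.TTT
  FTTTTT
  .FTTTT
Step 2: 3 trees catch fire, 2 burn out
  TTT.TT
  TTTTTT
  TTTTTT
  FT.TTT
  .FTTTT
  ..FTTT
Step 3: 4 trees catch fire, 3 burn out
  TTT.TT
  TTTTTT
  FTTTTT
  .F.TTT
  ..FTTT
  ...FTT

TTT.TT
TTTTTT
FTTTTT
.F.TTT
..FTTT
...FTT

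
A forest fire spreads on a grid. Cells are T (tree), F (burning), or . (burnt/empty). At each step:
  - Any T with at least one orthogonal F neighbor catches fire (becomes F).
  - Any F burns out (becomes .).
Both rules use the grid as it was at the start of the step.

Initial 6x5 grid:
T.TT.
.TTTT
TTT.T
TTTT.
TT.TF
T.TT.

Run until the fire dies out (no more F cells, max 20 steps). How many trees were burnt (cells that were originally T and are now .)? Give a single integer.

Answer: 20

Derivation:
Step 1: +1 fires, +1 burnt (F count now 1)
Step 2: +2 fires, +1 burnt (F count now 2)
Step 3: +2 fires, +2 burnt (F count now 2)
Step 4: +2 fires, +2 burnt (F count now 2)
Step 5: +4 fires, +2 burnt (F count now 4)
Step 6: +5 fires, +4 burnt (F count now 5)
Step 7: +3 fires, +5 burnt (F count now 3)
Step 8: +1 fires, +3 burnt (F count now 1)
Step 9: +0 fires, +1 burnt (F count now 0)
Fire out after step 9
Initially T: 21, now '.': 29
Total burnt (originally-T cells now '.'): 20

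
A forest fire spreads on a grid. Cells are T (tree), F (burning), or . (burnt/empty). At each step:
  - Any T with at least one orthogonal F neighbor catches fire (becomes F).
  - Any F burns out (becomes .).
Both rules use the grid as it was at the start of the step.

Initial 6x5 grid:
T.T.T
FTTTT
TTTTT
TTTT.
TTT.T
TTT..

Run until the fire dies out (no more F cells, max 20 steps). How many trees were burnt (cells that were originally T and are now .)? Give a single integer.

Step 1: +3 fires, +1 burnt (F count now 3)
Step 2: +3 fires, +3 burnt (F count now 3)
Step 3: +5 fires, +3 burnt (F count now 5)
Step 4: +5 fires, +5 burnt (F count now 5)
Step 5: +5 fires, +5 burnt (F count now 5)
Step 6: +1 fires, +5 burnt (F count now 1)
Step 7: +0 fires, +1 burnt (F count now 0)
Fire out after step 7
Initially T: 23, now '.': 29
Total burnt (originally-T cells now '.'): 22

Answer: 22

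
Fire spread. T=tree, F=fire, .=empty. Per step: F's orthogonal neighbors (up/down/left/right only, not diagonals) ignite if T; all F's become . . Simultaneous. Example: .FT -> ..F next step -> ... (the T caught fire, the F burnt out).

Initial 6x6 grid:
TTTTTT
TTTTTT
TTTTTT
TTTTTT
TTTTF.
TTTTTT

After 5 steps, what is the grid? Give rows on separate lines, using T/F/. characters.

Step 1: 3 trees catch fire, 1 burn out
  TTTTTT
  TTTTTT
  TTTTTT
  TTTTFT
  TTTF..
  TTTTFT
Step 2: 6 trees catch fire, 3 burn out
  TTTTTT
  TTTTTT
  TTTTFT
  TTTF.F
  TTF...
  TTTF.F
Step 3: 6 trees catch fire, 6 burn out
  TTTTTT
  TTTTFT
  TTTF.F
  TTF...
  TF....
  TTF...
Step 4: 7 trees catch fire, 6 burn out
  TTTTFT
  TTTF.F
  TTF...
  TF....
  F.....
  TF....
Step 5: 6 trees catch fire, 7 burn out
  TTTF.F
  TTF...
  TF....
  F.....
  ......
  F.....

TTTF.F
TTF...
TF....
F.....
......
F.....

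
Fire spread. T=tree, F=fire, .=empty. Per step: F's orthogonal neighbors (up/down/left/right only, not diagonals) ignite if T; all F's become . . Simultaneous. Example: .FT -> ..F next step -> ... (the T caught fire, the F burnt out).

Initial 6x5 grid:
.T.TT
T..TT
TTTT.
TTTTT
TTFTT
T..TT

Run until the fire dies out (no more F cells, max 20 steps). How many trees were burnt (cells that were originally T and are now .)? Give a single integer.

Answer: 21

Derivation:
Step 1: +3 fires, +1 burnt (F count now 3)
Step 2: +6 fires, +3 burnt (F count now 6)
Step 3: +6 fires, +6 burnt (F count now 6)
Step 4: +2 fires, +6 burnt (F count now 2)
Step 5: +3 fires, +2 burnt (F count now 3)
Step 6: +1 fires, +3 burnt (F count now 1)
Step 7: +0 fires, +1 burnt (F count now 0)
Fire out after step 7
Initially T: 22, now '.': 29
Total burnt (originally-T cells now '.'): 21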